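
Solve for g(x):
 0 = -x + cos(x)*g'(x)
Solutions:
 g(x) = C1 + Integral(x/cos(x), x)


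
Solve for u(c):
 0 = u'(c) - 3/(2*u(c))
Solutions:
 u(c) = -sqrt(C1 + 3*c)
 u(c) = sqrt(C1 + 3*c)


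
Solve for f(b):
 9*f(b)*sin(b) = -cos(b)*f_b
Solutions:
 f(b) = C1*cos(b)^9


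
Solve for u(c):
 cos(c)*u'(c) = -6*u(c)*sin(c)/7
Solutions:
 u(c) = C1*cos(c)^(6/7)


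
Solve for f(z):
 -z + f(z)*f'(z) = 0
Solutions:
 f(z) = -sqrt(C1 + z^2)
 f(z) = sqrt(C1 + z^2)


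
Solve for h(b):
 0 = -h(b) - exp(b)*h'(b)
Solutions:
 h(b) = C1*exp(exp(-b))


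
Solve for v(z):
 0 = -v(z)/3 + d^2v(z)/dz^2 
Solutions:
 v(z) = C1*exp(-sqrt(3)*z/3) + C2*exp(sqrt(3)*z/3)


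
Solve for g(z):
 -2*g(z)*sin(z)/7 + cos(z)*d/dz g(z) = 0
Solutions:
 g(z) = C1/cos(z)^(2/7)


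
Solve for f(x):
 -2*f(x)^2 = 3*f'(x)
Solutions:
 f(x) = 3/(C1 + 2*x)


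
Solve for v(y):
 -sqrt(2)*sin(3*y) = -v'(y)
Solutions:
 v(y) = C1 - sqrt(2)*cos(3*y)/3


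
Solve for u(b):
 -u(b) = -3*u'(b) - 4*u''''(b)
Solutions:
 u(b) = C1*exp(b*(-8/(1 + 3*sqrt(57))^(1/3) + (1 + 3*sqrt(57))^(1/3) + 4)/12)*sin(sqrt(3)*b*(8/(1 + 3*sqrt(57))^(1/3) + (1 + 3*sqrt(57))^(1/3))/12) + C2*exp(b*(-8/(1 + 3*sqrt(57))^(1/3) + (1 + 3*sqrt(57))^(1/3) + 4)/12)*cos(sqrt(3)*b*(8/(1 + 3*sqrt(57))^(1/3) + (1 + 3*sqrt(57))^(1/3))/12) + C3*exp(-b) + C4*exp(b*(-(1 + 3*sqrt(57))^(1/3) + 2 + 8/(1 + 3*sqrt(57))^(1/3))/6)


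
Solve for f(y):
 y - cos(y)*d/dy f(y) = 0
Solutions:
 f(y) = C1 + Integral(y/cos(y), y)


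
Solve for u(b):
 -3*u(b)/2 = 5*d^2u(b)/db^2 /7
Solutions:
 u(b) = C1*sin(sqrt(210)*b/10) + C2*cos(sqrt(210)*b/10)


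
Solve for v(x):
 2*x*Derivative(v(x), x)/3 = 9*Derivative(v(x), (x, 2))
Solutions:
 v(x) = C1 + C2*erfi(sqrt(3)*x/9)


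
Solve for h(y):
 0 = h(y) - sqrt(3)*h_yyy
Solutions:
 h(y) = C3*exp(3^(5/6)*y/3) + (C1*sin(3^(1/3)*y/2) + C2*cos(3^(1/3)*y/2))*exp(-3^(5/6)*y/6)


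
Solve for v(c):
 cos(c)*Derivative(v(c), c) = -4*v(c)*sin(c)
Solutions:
 v(c) = C1*cos(c)^4


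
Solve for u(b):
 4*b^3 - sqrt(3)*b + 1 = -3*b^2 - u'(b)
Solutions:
 u(b) = C1 - b^4 - b^3 + sqrt(3)*b^2/2 - b


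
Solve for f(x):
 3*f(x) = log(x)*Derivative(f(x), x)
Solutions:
 f(x) = C1*exp(3*li(x))


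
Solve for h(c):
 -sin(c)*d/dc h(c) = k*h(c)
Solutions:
 h(c) = C1*exp(k*(-log(cos(c) - 1) + log(cos(c) + 1))/2)


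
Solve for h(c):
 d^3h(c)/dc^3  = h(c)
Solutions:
 h(c) = C3*exp(c) + (C1*sin(sqrt(3)*c/2) + C2*cos(sqrt(3)*c/2))*exp(-c/2)


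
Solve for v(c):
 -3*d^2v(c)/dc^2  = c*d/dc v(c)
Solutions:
 v(c) = C1 + C2*erf(sqrt(6)*c/6)


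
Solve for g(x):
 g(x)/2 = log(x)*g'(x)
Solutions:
 g(x) = C1*exp(li(x)/2)


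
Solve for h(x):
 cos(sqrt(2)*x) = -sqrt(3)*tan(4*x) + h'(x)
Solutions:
 h(x) = C1 - sqrt(3)*log(cos(4*x))/4 + sqrt(2)*sin(sqrt(2)*x)/2


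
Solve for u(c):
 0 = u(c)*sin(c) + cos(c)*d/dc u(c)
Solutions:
 u(c) = C1*cos(c)


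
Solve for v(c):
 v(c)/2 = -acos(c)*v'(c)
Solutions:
 v(c) = C1*exp(-Integral(1/acos(c), c)/2)


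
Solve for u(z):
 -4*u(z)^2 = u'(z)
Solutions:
 u(z) = 1/(C1 + 4*z)


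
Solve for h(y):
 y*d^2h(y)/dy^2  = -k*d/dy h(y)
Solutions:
 h(y) = C1 + y^(1 - re(k))*(C2*sin(log(y)*Abs(im(k))) + C3*cos(log(y)*im(k)))


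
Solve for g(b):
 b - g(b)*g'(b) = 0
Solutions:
 g(b) = -sqrt(C1 + b^2)
 g(b) = sqrt(C1 + b^2)


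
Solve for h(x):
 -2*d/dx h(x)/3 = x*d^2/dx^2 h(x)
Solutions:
 h(x) = C1 + C2*x^(1/3)


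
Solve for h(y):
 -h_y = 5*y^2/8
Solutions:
 h(y) = C1 - 5*y^3/24


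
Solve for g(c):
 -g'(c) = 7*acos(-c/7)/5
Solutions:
 g(c) = C1 - 7*c*acos(-c/7)/5 - 7*sqrt(49 - c^2)/5


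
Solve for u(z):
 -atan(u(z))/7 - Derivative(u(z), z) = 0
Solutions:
 Integral(1/atan(_y), (_y, u(z))) = C1 - z/7


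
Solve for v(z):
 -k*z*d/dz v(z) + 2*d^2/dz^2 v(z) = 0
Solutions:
 v(z) = Piecewise((-sqrt(pi)*C1*erf(z*sqrt(-k)/2)/sqrt(-k) - C2, (k > 0) | (k < 0)), (-C1*z - C2, True))


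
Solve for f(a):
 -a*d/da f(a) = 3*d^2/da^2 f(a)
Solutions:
 f(a) = C1 + C2*erf(sqrt(6)*a/6)


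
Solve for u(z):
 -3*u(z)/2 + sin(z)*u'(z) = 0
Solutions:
 u(z) = C1*(cos(z) - 1)^(3/4)/(cos(z) + 1)^(3/4)


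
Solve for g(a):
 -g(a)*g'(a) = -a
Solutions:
 g(a) = -sqrt(C1 + a^2)
 g(a) = sqrt(C1 + a^2)


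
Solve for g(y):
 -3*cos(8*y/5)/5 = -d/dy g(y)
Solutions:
 g(y) = C1 + 3*sin(8*y/5)/8


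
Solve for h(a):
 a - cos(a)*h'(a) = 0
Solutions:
 h(a) = C1 + Integral(a/cos(a), a)


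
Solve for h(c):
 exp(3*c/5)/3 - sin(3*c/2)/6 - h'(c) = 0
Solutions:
 h(c) = C1 + 5*exp(3*c/5)/9 + cos(3*c/2)/9


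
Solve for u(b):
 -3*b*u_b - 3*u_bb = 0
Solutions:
 u(b) = C1 + C2*erf(sqrt(2)*b/2)


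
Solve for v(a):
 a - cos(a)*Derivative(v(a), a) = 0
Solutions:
 v(a) = C1 + Integral(a/cos(a), a)


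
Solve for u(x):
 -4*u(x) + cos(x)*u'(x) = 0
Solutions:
 u(x) = C1*(sin(x)^2 + 2*sin(x) + 1)/(sin(x)^2 - 2*sin(x) + 1)


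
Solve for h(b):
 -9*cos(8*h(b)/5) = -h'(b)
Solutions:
 -9*b - 5*log(sin(8*h(b)/5) - 1)/16 + 5*log(sin(8*h(b)/5) + 1)/16 = C1


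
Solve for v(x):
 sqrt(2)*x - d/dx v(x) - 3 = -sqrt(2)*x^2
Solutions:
 v(x) = C1 + sqrt(2)*x^3/3 + sqrt(2)*x^2/2 - 3*x


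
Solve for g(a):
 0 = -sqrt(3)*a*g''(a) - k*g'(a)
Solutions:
 g(a) = C1 + a^(-sqrt(3)*re(k)/3 + 1)*(C2*sin(sqrt(3)*log(a)*Abs(im(k))/3) + C3*cos(sqrt(3)*log(a)*im(k)/3))


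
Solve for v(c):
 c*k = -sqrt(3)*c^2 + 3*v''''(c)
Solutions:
 v(c) = C1 + C2*c + C3*c^2 + C4*c^3 + sqrt(3)*c^6/1080 + c^5*k/360


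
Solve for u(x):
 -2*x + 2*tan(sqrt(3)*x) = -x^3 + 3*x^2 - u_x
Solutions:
 u(x) = C1 - x^4/4 + x^3 + x^2 + 2*sqrt(3)*log(cos(sqrt(3)*x))/3


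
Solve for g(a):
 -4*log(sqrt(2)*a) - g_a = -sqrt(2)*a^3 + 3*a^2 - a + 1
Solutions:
 g(a) = C1 + sqrt(2)*a^4/4 - a^3 + a^2/2 - 4*a*log(a) - a*log(4) + 3*a


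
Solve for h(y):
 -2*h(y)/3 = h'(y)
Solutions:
 h(y) = C1*exp(-2*y/3)


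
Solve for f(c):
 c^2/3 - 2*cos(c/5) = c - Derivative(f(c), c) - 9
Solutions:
 f(c) = C1 - c^3/9 + c^2/2 - 9*c + 10*sin(c/5)


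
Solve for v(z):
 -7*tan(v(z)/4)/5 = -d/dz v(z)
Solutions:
 v(z) = -4*asin(C1*exp(7*z/20)) + 4*pi
 v(z) = 4*asin(C1*exp(7*z/20))


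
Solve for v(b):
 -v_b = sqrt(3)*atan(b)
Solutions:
 v(b) = C1 - sqrt(3)*(b*atan(b) - log(b^2 + 1)/2)


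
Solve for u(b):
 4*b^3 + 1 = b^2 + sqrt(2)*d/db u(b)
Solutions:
 u(b) = C1 + sqrt(2)*b^4/2 - sqrt(2)*b^3/6 + sqrt(2)*b/2


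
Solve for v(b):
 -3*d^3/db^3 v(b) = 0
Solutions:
 v(b) = C1 + C2*b + C3*b^2


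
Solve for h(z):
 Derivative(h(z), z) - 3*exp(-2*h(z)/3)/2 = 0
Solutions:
 h(z) = 3*log(-sqrt(C1 + 3*z)) - 3*log(3)/2
 h(z) = 3*log(C1 + 3*z)/2 - 3*log(3)/2


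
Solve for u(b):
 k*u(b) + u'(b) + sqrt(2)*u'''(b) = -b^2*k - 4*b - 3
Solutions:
 u(b) = C1*exp(b*(-6^(1/3)*(9*sqrt(2)*k + 2*sqrt(3)*sqrt(27*k^2/2 + sqrt(2)))^(1/3) + 2*2^(1/6)*3^(2/3)/(9*sqrt(2)*k + 2*sqrt(3)*sqrt(27*k^2/2 + sqrt(2)))^(1/3))/6) + C2*exp(b*(6^(1/3)*(9*sqrt(2)*k + 2*sqrt(3)*sqrt(27*k^2/2 + sqrt(2)))^(1/3)/12 - 2^(1/3)*3^(5/6)*I*(9*sqrt(2)*k + 2*sqrt(3)*sqrt(27*k^2/2 + sqrt(2)))^(1/3)/12 + 2*sqrt(2)/((-6^(1/3) + 2^(1/3)*3^(5/6)*I)*(9*sqrt(2)*k + 2*sqrt(3)*sqrt(27*k^2/2 + sqrt(2)))^(1/3)))) + C3*exp(b*(6^(1/3)*(9*sqrt(2)*k + 2*sqrt(3)*sqrt(27*k^2/2 + sqrt(2)))^(1/3)/12 + 2^(1/3)*3^(5/6)*I*(9*sqrt(2)*k + 2*sqrt(3)*sqrt(27*k^2/2 + sqrt(2)))^(1/3)/12 - 2*sqrt(2)/((6^(1/3) + 2^(1/3)*3^(5/6)*I)*(9*sqrt(2)*k + 2*sqrt(3)*sqrt(27*k^2/2 + sqrt(2)))^(1/3)))) - b^2 - 2*b/k - 3/k + 2/k^2


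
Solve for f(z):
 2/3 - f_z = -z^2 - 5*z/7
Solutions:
 f(z) = C1 + z^3/3 + 5*z^2/14 + 2*z/3


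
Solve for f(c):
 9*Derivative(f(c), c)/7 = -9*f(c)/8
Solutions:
 f(c) = C1*exp(-7*c/8)


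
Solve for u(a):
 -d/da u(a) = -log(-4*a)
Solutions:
 u(a) = C1 + a*log(-a) + a*(-1 + 2*log(2))


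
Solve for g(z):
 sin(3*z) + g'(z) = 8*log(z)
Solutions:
 g(z) = C1 + 8*z*log(z) - 8*z + cos(3*z)/3


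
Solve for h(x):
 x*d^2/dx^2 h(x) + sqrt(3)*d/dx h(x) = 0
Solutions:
 h(x) = C1 + C2*x^(1 - sqrt(3))


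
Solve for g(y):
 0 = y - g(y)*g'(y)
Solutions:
 g(y) = -sqrt(C1 + y^2)
 g(y) = sqrt(C1 + y^2)


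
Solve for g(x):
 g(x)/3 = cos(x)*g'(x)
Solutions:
 g(x) = C1*(sin(x) + 1)^(1/6)/(sin(x) - 1)^(1/6)


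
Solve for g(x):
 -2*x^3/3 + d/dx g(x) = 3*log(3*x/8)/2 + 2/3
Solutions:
 g(x) = C1 + x^4/6 + 3*x*log(x)/2 - 9*x*log(2)/2 - 5*x/6 + 3*x*log(3)/2


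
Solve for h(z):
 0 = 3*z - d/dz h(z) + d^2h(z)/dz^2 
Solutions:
 h(z) = C1 + C2*exp(z) + 3*z^2/2 + 3*z


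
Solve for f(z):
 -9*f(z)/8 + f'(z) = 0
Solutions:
 f(z) = C1*exp(9*z/8)


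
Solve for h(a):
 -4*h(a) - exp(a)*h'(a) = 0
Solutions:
 h(a) = C1*exp(4*exp(-a))


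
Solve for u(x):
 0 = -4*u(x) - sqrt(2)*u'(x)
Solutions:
 u(x) = C1*exp(-2*sqrt(2)*x)


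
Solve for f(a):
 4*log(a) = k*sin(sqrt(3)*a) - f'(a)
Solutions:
 f(a) = C1 - 4*a*log(a) + 4*a - sqrt(3)*k*cos(sqrt(3)*a)/3


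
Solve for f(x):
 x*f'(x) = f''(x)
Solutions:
 f(x) = C1 + C2*erfi(sqrt(2)*x/2)


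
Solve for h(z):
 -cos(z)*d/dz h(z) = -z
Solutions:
 h(z) = C1 + Integral(z/cos(z), z)


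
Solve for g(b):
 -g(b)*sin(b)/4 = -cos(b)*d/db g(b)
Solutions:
 g(b) = C1/cos(b)^(1/4)


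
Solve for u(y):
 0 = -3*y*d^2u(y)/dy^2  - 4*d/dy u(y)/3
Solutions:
 u(y) = C1 + C2*y^(5/9)


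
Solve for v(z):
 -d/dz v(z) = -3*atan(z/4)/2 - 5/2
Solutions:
 v(z) = C1 + 3*z*atan(z/4)/2 + 5*z/2 - 3*log(z^2 + 16)


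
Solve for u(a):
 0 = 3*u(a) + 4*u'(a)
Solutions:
 u(a) = C1*exp(-3*a/4)


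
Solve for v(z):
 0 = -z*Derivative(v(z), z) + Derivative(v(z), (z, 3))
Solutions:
 v(z) = C1 + Integral(C2*airyai(z) + C3*airybi(z), z)


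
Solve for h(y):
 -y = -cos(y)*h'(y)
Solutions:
 h(y) = C1 + Integral(y/cos(y), y)


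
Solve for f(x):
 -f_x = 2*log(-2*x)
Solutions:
 f(x) = C1 - 2*x*log(-x) + 2*x*(1 - log(2))


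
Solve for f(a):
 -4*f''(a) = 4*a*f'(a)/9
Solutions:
 f(a) = C1 + C2*erf(sqrt(2)*a/6)


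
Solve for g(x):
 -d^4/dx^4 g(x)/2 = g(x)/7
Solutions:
 g(x) = (C1*sin(14^(3/4)*x/14) + C2*cos(14^(3/4)*x/14))*exp(-14^(3/4)*x/14) + (C3*sin(14^(3/4)*x/14) + C4*cos(14^(3/4)*x/14))*exp(14^(3/4)*x/14)


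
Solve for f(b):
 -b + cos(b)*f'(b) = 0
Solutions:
 f(b) = C1 + Integral(b/cos(b), b)


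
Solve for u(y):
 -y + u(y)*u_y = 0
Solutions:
 u(y) = -sqrt(C1 + y^2)
 u(y) = sqrt(C1 + y^2)


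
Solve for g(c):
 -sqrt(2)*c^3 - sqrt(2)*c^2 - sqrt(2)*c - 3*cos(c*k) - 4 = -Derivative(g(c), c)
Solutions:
 g(c) = C1 + sqrt(2)*c^4/4 + sqrt(2)*c^3/3 + sqrt(2)*c^2/2 + 4*c + 3*sin(c*k)/k


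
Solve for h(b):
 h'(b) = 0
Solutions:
 h(b) = C1


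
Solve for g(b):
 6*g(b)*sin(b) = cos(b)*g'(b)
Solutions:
 g(b) = C1/cos(b)^6


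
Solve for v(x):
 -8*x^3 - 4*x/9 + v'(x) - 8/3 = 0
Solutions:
 v(x) = C1 + 2*x^4 + 2*x^2/9 + 8*x/3


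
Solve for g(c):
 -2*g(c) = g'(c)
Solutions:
 g(c) = C1*exp(-2*c)


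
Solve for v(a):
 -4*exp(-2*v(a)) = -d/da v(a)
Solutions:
 v(a) = log(-sqrt(C1 + 8*a))
 v(a) = log(C1 + 8*a)/2


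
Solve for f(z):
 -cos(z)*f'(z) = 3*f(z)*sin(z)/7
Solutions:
 f(z) = C1*cos(z)^(3/7)


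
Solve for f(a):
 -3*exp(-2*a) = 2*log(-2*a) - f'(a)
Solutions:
 f(a) = C1 + 2*a*log(-a) + 2*a*(-1 + log(2)) - 3*exp(-2*a)/2


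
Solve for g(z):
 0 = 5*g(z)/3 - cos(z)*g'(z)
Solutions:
 g(z) = C1*(sin(z) + 1)^(5/6)/(sin(z) - 1)^(5/6)


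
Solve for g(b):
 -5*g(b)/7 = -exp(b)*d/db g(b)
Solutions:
 g(b) = C1*exp(-5*exp(-b)/7)


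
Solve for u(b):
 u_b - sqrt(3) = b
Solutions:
 u(b) = C1 + b^2/2 + sqrt(3)*b


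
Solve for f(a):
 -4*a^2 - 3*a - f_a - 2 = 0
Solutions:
 f(a) = C1 - 4*a^3/3 - 3*a^2/2 - 2*a


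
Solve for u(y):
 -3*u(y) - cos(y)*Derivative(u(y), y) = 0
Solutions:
 u(y) = C1*(sin(y) - 1)^(3/2)/(sin(y) + 1)^(3/2)


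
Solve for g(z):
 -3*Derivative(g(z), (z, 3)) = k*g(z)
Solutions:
 g(z) = C1*exp(3^(2/3)*z*(-k)^(1/3)/3) + C2*exp(z*(-k)^(1/3)*(-3^(2/3) + 3*3^(1/6)*I)/6) + C3*exp(-z*(-k)^(1/3)*(3^(2/3) + 3*3^(1/6)*I)/6)


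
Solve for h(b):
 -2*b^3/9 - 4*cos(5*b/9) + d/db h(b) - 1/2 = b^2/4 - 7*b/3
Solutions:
 h(b) = C1 + b^4/18 + b^3/12 - 7*b^2/6 + b/2 + 36*sin(5*b/9)/5


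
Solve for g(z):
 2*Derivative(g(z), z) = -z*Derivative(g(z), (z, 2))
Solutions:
 g(z) = C1 + C2/z


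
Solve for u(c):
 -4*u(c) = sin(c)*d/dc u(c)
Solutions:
 u(c) = C1*(cos(c)^2 + 2*cos(c) + 1)/(cos(c)^2 - 2*cos(c) + 1)


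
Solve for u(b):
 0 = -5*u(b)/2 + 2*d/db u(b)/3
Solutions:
 u(b) = C1*exp(15*b/4)


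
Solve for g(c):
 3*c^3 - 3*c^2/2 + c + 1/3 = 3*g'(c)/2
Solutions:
 g(c) = C1 + c^4/2 - c^3/3 + c^2/3 + 2*c/9


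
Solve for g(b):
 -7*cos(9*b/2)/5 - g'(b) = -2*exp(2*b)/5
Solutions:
 g(b) = C1 + exp(2*b)/5 - 14*sin(9*b/2)/45


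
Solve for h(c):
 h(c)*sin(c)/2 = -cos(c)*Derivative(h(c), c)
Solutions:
 h(c) = C1*sqrt(cos(c))


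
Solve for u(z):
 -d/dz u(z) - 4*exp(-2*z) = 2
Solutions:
 u(z) = C1 - 2*z + 2*exp(-2*z)


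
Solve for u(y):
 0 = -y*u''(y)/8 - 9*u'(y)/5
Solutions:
 u(y) = C1 + C2/y^(67/5)


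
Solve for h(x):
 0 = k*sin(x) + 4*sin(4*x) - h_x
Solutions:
 h(x) = C1 - k*cos(x) - cos(4*x)


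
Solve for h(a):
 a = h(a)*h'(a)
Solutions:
 h(a) = -sqrt(C1 + a^2)
 h(a) = sqrt(C1 + a^2)


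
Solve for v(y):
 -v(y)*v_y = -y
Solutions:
 v(y) = -sqrt(C1 + y^2)
 v(y) = sqrt(C1 + y^2)


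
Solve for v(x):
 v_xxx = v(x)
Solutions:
 v(x) = C3*exp(x) + (C1*sin(sqrt(3)*x/2) + C2*cos(sqrt(3)*x/2))*exp(-x/2)


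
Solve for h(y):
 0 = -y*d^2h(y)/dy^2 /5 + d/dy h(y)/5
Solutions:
 h(y) = C1 + C2*y^2


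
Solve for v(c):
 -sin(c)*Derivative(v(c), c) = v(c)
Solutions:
 v(c) = C1*sqrt(cos(c) + 1)/sqrt(cos(c) - 1)


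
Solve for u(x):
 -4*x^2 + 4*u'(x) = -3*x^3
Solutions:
 u(x) = C1 - 3*x^4/16 + x^3/3


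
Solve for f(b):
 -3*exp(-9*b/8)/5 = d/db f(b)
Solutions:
 f(b) = C1 + 8*exp(-9*b/8)/15


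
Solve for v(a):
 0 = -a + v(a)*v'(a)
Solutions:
 v(a) = -sqrt(C1 + a^2)
 v(a) = sqrt(C1 + a^2)


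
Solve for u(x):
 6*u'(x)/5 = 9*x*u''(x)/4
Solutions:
 u(x) = C1 + C2*x^(23/15)


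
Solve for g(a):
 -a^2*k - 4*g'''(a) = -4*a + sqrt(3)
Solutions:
 g(a) = C1 + C2*a + C3*a^2 - a^5*k/240 + a^4/24 - sqrt(3)*a^3/24


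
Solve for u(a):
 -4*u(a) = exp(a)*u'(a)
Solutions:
 u(a) = C1*exp(4*exp(-a))


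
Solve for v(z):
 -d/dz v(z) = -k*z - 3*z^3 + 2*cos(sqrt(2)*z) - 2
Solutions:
 v(z) = C1 + k*z^2/2 + 3*z^4/4 + 2*z - sqrt(2)*sin(sqrt(2)*z)


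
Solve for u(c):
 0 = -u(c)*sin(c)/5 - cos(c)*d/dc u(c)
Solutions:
 u(c) = C1*cos(c)^(1/5)


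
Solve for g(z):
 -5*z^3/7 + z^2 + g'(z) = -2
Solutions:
 g(z) = C1 + 5*z^4/28 - z^3/3 - 2*z


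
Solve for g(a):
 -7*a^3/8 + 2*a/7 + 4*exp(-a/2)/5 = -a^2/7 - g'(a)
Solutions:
 g(a) = C1 + 7*a^4/32 - a^3/21 - a^2/7 + 8*exp(-a/2)/5


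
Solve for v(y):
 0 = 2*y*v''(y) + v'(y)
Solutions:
 v(y) = C1 + C2*sqrt(y)


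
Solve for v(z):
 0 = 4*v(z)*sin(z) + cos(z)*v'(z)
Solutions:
 v(z) = C1*cos(z)^4


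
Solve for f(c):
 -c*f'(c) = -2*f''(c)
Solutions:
 f(c) = C1 + C2*erfi(c/2)


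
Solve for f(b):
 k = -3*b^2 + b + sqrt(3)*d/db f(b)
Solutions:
 f(b) = C1 + sqrt(3)*b^3/3 - sqrt(3)*b^2/6 + sqrt(3)*b*k/3


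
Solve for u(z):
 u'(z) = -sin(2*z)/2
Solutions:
 u(z) = C1 + cos(2*z)/4


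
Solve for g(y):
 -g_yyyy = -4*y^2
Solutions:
 g(y) = C1 + C2*y + C3*y^2 + C4*y^3 + y^6/90


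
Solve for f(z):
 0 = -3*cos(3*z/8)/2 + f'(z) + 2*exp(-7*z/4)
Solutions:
 f(z) = C1 + 4*sin(3*z/8) + 8*exp(-7*z/4)/7


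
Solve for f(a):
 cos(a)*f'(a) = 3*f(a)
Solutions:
 f(a) = C1*(sin(a) + 1)^(3/2)/(sin(a) - 1)^(3/2)


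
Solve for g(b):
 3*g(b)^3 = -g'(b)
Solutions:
 g(b) = -sqrt(2)*sqrt(-1/(C1 - 3*b))/2
 g(b) = sqrt(2)*sqrt(-1/(C1 - 3*b))/2


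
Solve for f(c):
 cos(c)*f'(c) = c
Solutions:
 f(c) = C1 + Integral(c/cos(c), c)


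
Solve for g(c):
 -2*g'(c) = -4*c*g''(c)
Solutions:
 g(c) = C1 + C2*c^(3/2)


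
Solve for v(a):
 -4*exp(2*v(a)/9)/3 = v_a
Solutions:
 v(a) = 9*log(-sqrt(-1/(C1 - 4*a))) - 9*log(2) + 9*log(6)/2 + 9*log(3)
 v(a) = 9*log(-1/(C1 - 4*a))/2 - 9*log(2) + 9*log(6)/2 + 9*log(3)


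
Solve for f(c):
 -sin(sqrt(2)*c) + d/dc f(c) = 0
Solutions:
 f(c) = C1 - sqrt(2)*cos(sqrt(2)*c)/2


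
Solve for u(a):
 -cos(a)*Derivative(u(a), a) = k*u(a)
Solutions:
 u(a) = C1*exp(k*(log(sin(a) - 1) - log(sin(a) + 1))/2)


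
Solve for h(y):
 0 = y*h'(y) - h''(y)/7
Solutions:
 h(y) = C1 + C2*erfi(sqrt(14)*y/2)


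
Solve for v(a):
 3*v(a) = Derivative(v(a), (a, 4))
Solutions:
 v(a) = C1*exp(-3^(1/4)*a) + C2*exp(3^(1/4)*a) + C3*sin(3^(1/4)*a) + C4*cos(3^(1/4)*a)


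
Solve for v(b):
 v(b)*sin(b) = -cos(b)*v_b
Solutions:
 v(b) = C1*cos(b)


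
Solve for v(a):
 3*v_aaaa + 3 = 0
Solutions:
 v(a) = C1 + C2*a + C3*a^2 + C4*a^3 - a^4/24


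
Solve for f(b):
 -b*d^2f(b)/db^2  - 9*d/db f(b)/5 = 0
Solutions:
 f(b) = C1 + C2/b^(4/5)


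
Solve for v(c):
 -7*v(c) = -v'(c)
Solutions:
 v(c) = C1*exp(7*c)


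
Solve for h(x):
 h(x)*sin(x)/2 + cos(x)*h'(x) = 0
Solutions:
 h(x) = C1*sqrt(cos(x))


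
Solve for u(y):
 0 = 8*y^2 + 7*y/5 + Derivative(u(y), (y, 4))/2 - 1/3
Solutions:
 u(y) = C1 + C2*y + C3*y^2 + C4*y^3 - 2*y^6/45 - 7*y^5/300 + y^4/36


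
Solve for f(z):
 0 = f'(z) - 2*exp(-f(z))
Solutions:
 f(z) = log(C1 + 2*z)


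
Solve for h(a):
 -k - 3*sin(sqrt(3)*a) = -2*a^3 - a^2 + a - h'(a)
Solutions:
 h(a) = C1 - a^4/2 - a^3/3 + a^2/2 + a*k - sqrt(3)*cos(sqrt(3)*a)


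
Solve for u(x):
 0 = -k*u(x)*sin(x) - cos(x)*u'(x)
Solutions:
 u(x) = C1*exp(k*log(cos(x)))


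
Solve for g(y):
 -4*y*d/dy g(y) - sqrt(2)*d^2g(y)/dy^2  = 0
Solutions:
 g(y) = C1 + C2*erf(2^(1/4)*y)


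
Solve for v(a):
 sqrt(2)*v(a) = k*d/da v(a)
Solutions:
 v(a) = C1*exp(sqrt(2)*a/k)


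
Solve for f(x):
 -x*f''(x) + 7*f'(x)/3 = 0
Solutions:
 f(x) = C1 + C2*x^(10/3)


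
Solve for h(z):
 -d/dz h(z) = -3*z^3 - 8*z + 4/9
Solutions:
 h(z) = C1 + 3*z^4/4 + 4*z^2 - 4*z/9


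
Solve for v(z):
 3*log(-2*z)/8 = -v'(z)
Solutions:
 v(z) = C1 - 3*z*log(-z)/8 + 3*z*(1 - log(2))/8


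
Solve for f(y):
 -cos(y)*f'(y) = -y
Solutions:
 f(y) = C1 + Integral(y/cos(y), y)


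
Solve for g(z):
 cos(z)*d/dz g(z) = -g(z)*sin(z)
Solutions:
 g(z) = C1*cos(z)


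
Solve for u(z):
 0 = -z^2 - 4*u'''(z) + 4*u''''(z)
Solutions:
 u(z) = C1 + C2*z + C3*z^2 + C4*exp(z) - z^5/240 - z^4/48 - z^3/12


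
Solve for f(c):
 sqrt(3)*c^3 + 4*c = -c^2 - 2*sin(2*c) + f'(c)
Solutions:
 f(c) = C1 + sqrt(3)*c^4/4 + c^3/3 + 2*c^2 - cos(2*c)


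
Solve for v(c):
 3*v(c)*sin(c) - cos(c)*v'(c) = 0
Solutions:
 v(c) = C1/cos(c)^3


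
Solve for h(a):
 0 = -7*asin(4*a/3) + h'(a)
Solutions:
 h(a) = C1 + 7*a*asin(4*a/3) + 7*sqrt(9 - 16*a^2)/4


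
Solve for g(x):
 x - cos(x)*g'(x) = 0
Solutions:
 g(x) = C1 + Integral(x/cos(x), x)


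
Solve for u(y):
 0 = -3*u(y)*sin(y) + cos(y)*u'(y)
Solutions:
 u(y) = C1/cos(y)^3


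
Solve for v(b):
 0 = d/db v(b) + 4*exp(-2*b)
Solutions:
 v(b) = C1 + 2*exp(-2*b)


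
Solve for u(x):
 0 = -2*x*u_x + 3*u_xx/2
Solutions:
 u(x) = C1 + C2*erfi(sqrt(6)*x/3)


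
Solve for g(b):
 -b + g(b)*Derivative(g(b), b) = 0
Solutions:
 g(b) = -sqrt(C1 + b^2)
 g(b) = sqrt(C1 + b^2)


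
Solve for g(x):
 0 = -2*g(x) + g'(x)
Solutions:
 g(x) = C1*exp(2*x)


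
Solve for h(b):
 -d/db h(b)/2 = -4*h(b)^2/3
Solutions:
 h(b) = -3/(C1 + 8*b)


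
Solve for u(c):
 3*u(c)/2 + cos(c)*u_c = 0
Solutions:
 u(c) = C1*(sin(c) - 1)^(3/4)/(sin(c) + 1)^(3/4)


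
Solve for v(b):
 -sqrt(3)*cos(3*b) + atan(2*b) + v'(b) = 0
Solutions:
 v(b) = C1 - b*atan(2*b) + log(4*b^2 + 1)/4 + sqrt(3)*sin(3*b)/3


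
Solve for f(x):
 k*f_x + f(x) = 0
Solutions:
 f(x) = C1*exp(-x/k)


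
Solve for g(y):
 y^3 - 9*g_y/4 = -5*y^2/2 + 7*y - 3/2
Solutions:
 g(y) = C1 + y^4/9 + 10*y^3/27 - 14*y^2/9 + 2*y/3


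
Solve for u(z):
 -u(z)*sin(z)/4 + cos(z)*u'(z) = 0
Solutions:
 u(z) = C1/cos(z)^(1/4)


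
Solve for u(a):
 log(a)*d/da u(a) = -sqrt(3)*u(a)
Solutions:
 u(a) = C1*exp(-sqrt(3)*li(a))


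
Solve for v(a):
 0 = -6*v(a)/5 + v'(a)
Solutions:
 v(a) = C1*exp(6*a/5)


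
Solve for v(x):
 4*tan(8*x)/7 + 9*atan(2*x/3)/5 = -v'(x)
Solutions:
 v(x) = C1 - 9*x*atan(2*x/3)/5 + 27*log(4*x^2 + 9)/20 + log(cos(8*x))/14


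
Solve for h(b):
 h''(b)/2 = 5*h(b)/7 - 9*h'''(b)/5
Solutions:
 h(b) = C1*exp(-b*(35*35^(1/3)/(54*sqrt(26034) + 8713)^(1/3) + 70 + 35^(2/3)*(54*sqrt(26034) + 8713)^(1/3))/756)*sin(sqrt(3)*35^(1/3)*b*(-35^(1/3)*(54*sqrt(26034) + 8713)^(1/3) + 35/(54*sqrt(26034) + 8713)^(1/3))/756) + C2*exp(-b*(35*35^(1/3)/(54*sqrt(26034) + 8713)^(1/3) + 70 + 35^(2/3)*(54*sqrt(26034) + 8713)^(1/3))/756)*cos(sqrt(3)*35^(1/3)*b*(-35^(1/3)*(54*sqrt(26034) + 8713)^(1/3) + 35/(54*sqrt(26034) + 8713)^(1/3))/756) + C3*exp(b*(-35 + 35*35^(1/3)/(54*sqrt(26034) + 8713)^(1/3) + 35^(2/3)*(54*sqrt(26034) + 8713)^(1/3))/378)


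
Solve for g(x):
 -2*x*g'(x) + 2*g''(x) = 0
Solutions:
 g(x) = C1 + C2*erfi(sqrt(2)*x/2)


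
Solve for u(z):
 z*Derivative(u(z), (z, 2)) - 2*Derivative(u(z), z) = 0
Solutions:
 u(z) = C1 + C2*z^3


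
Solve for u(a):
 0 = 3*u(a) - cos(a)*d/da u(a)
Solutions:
 u(a) = C1*(sin(a) + 1)^(3/2)/(sin(a) - 1)^(3/2)


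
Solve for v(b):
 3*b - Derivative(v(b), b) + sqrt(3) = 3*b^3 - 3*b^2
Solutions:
 v(b) = C1 - 3*b^4/4 + b^3 + 3*b^2/2 + sqrt(3)*b


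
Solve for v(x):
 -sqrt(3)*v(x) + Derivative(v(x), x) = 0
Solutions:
 v(x) = C1*exp(sqrt(3)*x)


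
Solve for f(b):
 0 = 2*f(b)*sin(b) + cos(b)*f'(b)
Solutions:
 f(b) = C1*cos(b)^2


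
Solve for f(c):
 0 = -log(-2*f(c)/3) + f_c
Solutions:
 -Integral(1/(log(-_y) - log(3) + log(2)), (_y, f(c))) = C1 - c


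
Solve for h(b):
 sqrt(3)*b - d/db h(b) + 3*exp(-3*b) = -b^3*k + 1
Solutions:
 h(b) = C1 + b^4*k/4 + sqrt(3)*b^2/2 - b - exp(-3*b)


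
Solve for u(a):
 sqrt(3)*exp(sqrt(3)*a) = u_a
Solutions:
 u(a) = C1 + exp(sqrt(3)*a)


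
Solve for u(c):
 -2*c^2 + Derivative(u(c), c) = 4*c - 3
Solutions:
 u(c) = C1 + 2*c^3/3 + 2*c^2 - 3*c


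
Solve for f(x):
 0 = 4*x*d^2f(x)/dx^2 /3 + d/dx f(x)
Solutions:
 f(x) = C1 + C2*x^(1/4)


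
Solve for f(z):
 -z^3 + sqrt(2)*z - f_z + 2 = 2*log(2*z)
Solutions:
 f(z) = C1 - z^4/4 + sqrt(2)*z^2/2 - 2*z*log(z) - z*log(4) + 4*z


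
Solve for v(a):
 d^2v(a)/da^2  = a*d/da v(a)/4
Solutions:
 v(a) = C1 + C2*erfi(sqrt(2)*a/4)


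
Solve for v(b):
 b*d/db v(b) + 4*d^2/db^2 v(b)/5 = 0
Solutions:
 v(b) = C1 + C2*erf(sqrt(10)*b/4)


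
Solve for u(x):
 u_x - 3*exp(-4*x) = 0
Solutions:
 u(x) = C1 - 3*exp(-4*x)/4


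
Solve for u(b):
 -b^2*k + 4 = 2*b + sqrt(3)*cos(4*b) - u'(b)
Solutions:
 u(b) = C1 + b^3*k/3 + b^2 - 4*b + sqrt(3)*sin(4*b)/4


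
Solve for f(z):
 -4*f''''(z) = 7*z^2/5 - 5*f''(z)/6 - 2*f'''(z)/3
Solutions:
 f(z) = C1 + C2*z + C3*exp(z*(1 - sqrt(31))/12) + C4*exp(z*(1 + sqrt(31))/12) + 7*z^4/50 - 56*z^3/125 + 5712*z^2/625


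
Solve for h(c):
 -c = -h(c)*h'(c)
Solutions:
 h(c) = -sqrt(C1 + c^2)
 h(c) = sqrt(C1 + c^2)


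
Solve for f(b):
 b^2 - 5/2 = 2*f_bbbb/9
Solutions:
 f(b) = C1 + C2*b + C3*b^2 + C4*b^3 + b^6/80 - 15*b^4/32


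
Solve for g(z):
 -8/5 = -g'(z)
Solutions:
 g(z) = C1 + 8*z/5


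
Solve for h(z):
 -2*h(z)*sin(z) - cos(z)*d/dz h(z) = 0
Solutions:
 h(z) = C1*cos(z)^2


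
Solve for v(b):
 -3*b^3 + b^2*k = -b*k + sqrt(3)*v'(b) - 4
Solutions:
 v(b) = C1 - sqrt(3)*b^4/4 + sqrt(3)*b^3*k/9 + sqrt(3)*b^2*k/6 + 4*sqrt(3)*b/3


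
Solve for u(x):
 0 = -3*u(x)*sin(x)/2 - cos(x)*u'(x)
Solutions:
 u(x) = C1*cos(x)^(3/2)


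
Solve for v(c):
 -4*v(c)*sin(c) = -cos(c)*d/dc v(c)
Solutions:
 v(c) = C1/cos(c)^4


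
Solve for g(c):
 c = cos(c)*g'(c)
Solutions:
 g(c) = C1 + Integral(c/cos(c), c)


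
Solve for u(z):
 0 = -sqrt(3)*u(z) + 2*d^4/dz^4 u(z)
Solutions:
 u(z) = C1*exp(-2^(3/4)*3^(1/8)*z/2) + C2*exp(2^(3/4)*3^(1/8)*z/2) + C3*sin(2^(3/4)*3^(1/8)*z/2) + C4*cos(2^(3/4)*3^(1/8)*z/2)


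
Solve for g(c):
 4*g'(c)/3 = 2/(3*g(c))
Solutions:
 g(c) = -sqrt(C1 + c)
 g(c) = sqrt(C1 + c)


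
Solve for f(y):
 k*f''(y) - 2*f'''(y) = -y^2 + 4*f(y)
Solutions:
 f(y) = C1*exp(y*(-k^2/(-k^3/8 + sqrt(-k^6 + (216 - k^3)^2)/8 + 27)^(1/3) + 2*k - 4*(-k^3/8 + sqrt(-k^6 + (216 - k^3)^2)/8 + 27)^(1/3))/12) + C2*exp(y*(-k^2/((-1 + sqrt(3)*I)*(-k^3/8 + sqrt(-k^6 + (216 - k^3)^2)/8 + 27)^(1/3)) + k + (-k^3/8 + sqrt(-k^6 + (216 - k^3)^2)/8 + 27)^(1/3) - sqrt(3)*I*(-k^3/8 + sqrt(-k^6 + (216 - k^3)^2)/8 + 27)^(1/3))/6) + C3*exp(y*(k^2/((1 + sqrt(3)*I)*(-k^3/8 + sqrt(-k^6 + (216 - k^3)^2)/8 + 27)^(1/3)) + k + (-k^3/8 + sqrt(-k^6 + (216 - k^3)^2)/8 + 27)^(1/3) + sqrt(3)*I*(-k^3/8 + sqrt(-k^6 + (216 - k^3)^2)/8 + 27)^(1/3))/6) + k/8 + y^2/4


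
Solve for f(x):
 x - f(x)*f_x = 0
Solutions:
 f(x) = -sqrt(C1 + x^2)
 f(x) = sqrt(C1 + x^2)


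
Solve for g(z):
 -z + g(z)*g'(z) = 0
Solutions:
 g(z) = -sqrt(C1 + z^2)
 g(z) = sqrt(C1 + z^2)


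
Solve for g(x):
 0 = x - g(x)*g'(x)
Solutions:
 g(x) = -sqrt(C1 + x^2)
 g(x) = sqrt(C1 + x^2)


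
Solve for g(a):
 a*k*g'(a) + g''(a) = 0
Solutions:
 g(a) = Piecewise((-sqrt(2)*sqrt(pi)*C1*erf(sqrt(2)*a*sqrt(k)/2)/(2*sqrt(k)) - C2, (k > 0) | (k < 0)), (-C1*a - C2, True))


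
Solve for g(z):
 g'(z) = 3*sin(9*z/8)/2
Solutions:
 g(z) = C1 - 4*cos(9*z/8)/3


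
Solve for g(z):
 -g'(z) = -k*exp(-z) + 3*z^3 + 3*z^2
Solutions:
 g(z) = C1 - k*exp(-z) - 3*z^4/4 - z^3


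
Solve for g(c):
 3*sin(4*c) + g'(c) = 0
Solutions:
 g(c) = C1 + 3*cos(4*c)/4


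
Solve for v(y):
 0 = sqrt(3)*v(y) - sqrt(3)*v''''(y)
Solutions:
 v(y) = C1*exp(-y) + C2*exp(y) + C3*sin(y) + C4*cos(y)


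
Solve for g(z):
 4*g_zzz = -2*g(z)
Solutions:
 g(z) = C3*exp(-2^(2/3)*z/2) + (C1*sin(2^(2/3)*sqrt(3)*z/4) + C2*cos(2^(2/3)*sqrt(3)*z/4))*exp(2^(2/3)*z/4)


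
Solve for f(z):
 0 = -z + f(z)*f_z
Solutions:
 f(z) = -sqrt(C1 + z^2)
 f(z) = sqrt(C1 + z^2)


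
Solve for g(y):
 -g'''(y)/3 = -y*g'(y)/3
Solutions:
 g(y) = C1 + Integral(C2*airyai(y) + C3*airybi(y), y)


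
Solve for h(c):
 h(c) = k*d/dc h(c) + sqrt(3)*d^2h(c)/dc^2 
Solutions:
 h(c) = C1*exp(sqrt(3)*c*(-k + sqrt(k^2 + 4*sqrt(3)))/6) + C2*exp(-sqrt(3)*c*(k + sqrt(k^2 + 4*sqrt(3)))/6)


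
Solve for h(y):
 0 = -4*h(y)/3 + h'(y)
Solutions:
 h(y) = C1*exp(4*y/3)


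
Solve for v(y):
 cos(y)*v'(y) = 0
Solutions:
 v(y) = C1


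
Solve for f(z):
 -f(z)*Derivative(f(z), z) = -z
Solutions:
 f(z) = -sqrt(C1 + z^2)
 f(z) = sqrt(C1 + z^2)


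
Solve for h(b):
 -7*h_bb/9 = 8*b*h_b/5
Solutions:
 h(b) = C1 + C2*erf(6*sqrt(35)*b/35)


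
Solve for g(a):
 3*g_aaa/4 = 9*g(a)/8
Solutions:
 g(a) = C3*exp(2^(2/3)*3^(1/3)*a/2) + (C1*sin(2^(2/3)*3^(5/6)*a/4) + C2*cos(2^(2/3)*3^(5/6)*a/4))*exp(-2^(2/3)*3^(1/3)*a/4)


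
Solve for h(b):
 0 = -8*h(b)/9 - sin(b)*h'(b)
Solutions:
 h(b) = C1*(cos(b) + 1)^(4/9)/(cos(b) - 1)^(4/9)


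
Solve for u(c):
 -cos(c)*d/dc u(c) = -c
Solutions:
 u(c) = C1 + Integral(c/cos(c), c)


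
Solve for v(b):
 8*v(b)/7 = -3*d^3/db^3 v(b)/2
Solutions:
 v(b) = C3*exp(-2*2^(1/3)*21^(2/3)*b/21) + (C1*sin(2^(1/3)*3^(1/6)*7^(2/3)*b/7) + C2*cos(2^(1/3)*3^(1/6)*7^(2/3)*b/7))*exp(2^(1/3)*21^(2/3)*b/21)


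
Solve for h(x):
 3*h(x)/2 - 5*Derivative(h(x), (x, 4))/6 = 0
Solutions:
 h(x) = C1*exp(-sqrt(3)*5^(3/4)*x/5) + C2*exp(sqrt(3)*5^(3/4)*x/5) + C3*sin(sqrt(3)*5^(3/4)*x/5) + C4*cos(sqrt(3)*5^(3/4)*x/5)


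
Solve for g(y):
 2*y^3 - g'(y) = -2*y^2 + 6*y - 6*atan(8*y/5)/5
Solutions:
 g(y) = C1 + y^4/2 + 2*y^3/3 - 3*y^2 + 6*y*atan(8*y/5)/5 - 3*log(64*y^2 + 25)/8


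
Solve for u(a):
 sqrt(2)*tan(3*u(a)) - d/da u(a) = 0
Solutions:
 u(a) = -asin(C1*exp(3*sqrt(2)*a))/3 + pi/3
 u(a) = asin(C1*exp(3*sqrt(2)*a))/3


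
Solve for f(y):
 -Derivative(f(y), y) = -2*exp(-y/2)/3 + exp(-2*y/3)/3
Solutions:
 f(y) = C1 - 4*exp(-y/2)/3 + exp(-2*y/3)/2


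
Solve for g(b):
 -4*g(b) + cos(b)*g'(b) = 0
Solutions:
 g(b) = C1*(sin(b)^2 + 2*sin(b) + 1)/(sin(b)^2 - 2*sin(b) + 1)


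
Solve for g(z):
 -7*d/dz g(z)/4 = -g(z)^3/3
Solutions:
 g(z) = -sqrt(42)*sqrt(-1/(C1 + 4*z))/2
 g(z) = sqrt(42)*sqrt(-1/(C1 + 4*z))/2


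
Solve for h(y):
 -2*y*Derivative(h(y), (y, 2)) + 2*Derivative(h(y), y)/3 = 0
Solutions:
 h(y) = C1 + C2*y^(4/3)


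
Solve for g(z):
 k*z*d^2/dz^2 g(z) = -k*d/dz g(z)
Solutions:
 g(z) = C1 + C2*log(z)


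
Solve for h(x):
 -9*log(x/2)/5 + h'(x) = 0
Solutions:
 h(x) = C1 + 9*x*log(x)/5 - 9*x/5 - 9*x*log(2)/5


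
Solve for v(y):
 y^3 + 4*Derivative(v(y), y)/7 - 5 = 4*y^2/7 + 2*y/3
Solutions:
 v(y) = C1 - 7*y^4/16 + y^3/3 + 7*y^2/12 + 35*y/4


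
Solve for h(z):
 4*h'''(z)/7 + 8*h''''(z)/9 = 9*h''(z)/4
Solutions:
 h(z) = C1 + C2*z + C3*exp(9*z*(-2 + sqrt(102))/56) + C4*exp(-9*z*(2 + sqrt(102))/56)


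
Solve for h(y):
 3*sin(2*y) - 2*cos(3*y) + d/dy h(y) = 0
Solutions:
 h(y) = C1 + 2*sin(3*y)/3 + 3*cos(2*y)/2


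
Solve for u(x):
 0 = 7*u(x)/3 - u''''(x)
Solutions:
 u(x) = C1*exp(-3^(3/4)*7^(1/4)*x/3) + C2*exp(3^(3/4)*7^(1/4)*x/3) + C3*sin(3^(3/4)*7^(1/4)*x/3) + C4*cos(3^(3/4)*7^(1/4)*x/3)


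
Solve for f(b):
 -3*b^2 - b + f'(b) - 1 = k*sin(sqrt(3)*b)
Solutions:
 f(b) = C1 + b^3 + b^2/2 + b - sqrt(3)*k*cos(sqrt(3)*b)/3


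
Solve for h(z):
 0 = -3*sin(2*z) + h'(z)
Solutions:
 h(z) = C1 - 3*cos(2*z)/2


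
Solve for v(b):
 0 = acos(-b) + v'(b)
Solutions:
 v(b) = C1 - b*acos(-b) - sqrt(1 - b^2)


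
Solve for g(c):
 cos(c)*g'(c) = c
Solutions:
 g(c) = C1 + Integral(c/cos(c), c)


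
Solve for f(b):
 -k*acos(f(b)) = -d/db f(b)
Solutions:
 Integral(1/acos(_y), (_y, f(b))) = C1 + b*k


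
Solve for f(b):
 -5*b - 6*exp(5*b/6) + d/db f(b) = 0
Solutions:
 f(b) = C1 + 5*b^2/2 + 36*exp(5*b/6)/5


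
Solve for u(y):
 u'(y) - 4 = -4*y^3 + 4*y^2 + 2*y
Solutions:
 u(y) = C1 - y^4 + 4*y^3/3 + y^2 + 4*y


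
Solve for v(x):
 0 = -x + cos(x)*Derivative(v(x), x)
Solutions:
 v(x) = C1 + Integral(x/cos(x), x)


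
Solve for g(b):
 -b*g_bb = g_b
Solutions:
 g(b) = C1 + C2*log(b)


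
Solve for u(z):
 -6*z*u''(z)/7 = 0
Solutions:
 u(z) = C1 + C2*z


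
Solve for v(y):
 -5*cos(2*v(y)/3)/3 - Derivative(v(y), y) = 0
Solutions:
 5*y/3 - 3*log(sin(2*v(y)/3) - 1)/4 + 3*log(sin(2*v(y)/3) + 1)/4 = C1


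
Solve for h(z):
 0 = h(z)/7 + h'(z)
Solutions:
 h(z) = C1*exp(-z/7)


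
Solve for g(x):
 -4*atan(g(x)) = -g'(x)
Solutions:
 Integral(1/atan(_y), (_y, g(x))) = C1 + 4*x


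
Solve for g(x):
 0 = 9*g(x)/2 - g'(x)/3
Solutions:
 g(x) = C1*exp(27*x/2)


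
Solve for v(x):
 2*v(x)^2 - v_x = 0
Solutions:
 v(x) = -1/(C1 + 2*x)


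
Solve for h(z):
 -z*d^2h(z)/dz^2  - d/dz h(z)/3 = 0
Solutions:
 h(z) = C1 + C2*z^(2/3)


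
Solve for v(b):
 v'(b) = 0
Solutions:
 v(b) = C1


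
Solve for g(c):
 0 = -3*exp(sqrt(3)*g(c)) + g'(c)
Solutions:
 g(c) = sqrt(3)*(2*log(-1/(C1 + 3*c)) - log(3))/6


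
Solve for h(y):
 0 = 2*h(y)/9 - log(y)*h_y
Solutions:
 h(y) = C1*exp(2*li(y)/9)


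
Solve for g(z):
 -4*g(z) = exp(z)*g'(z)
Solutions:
 g(z) = C1*exp(4*exp(-z))


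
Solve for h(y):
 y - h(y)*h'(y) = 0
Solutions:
 h(y) = -sqrt(C1 + y^2)
 h(y) = sqrt(C1 + y^2)


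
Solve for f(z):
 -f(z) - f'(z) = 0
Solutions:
 f(z) = C1*exp(-z)


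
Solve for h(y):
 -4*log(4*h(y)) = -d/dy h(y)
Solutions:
 -Integral(1/(log(_y) + 2*log(2)), (_y, h(y)))/4 = C1 - y


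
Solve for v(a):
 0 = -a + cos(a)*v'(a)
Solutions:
 v(a) = C1 + Integral(a/cos(a), a)


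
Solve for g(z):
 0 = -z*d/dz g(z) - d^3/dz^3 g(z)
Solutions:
 g(z) = C1 + Integral(C2*airyai(-z) + C3*airybi(-z), z)


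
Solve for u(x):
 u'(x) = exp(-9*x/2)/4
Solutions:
 u(x) = C1 - exp(-9*x/2)/18


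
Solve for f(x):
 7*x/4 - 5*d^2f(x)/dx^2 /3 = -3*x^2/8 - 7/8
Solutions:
 f(x) = C1 + C2*x + 3*x^4/160 + 7*x^3/40 + 21*x^2/80


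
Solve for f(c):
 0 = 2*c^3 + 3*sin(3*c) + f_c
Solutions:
 f(c) = C1 - c^4/2 + cos(3*c)


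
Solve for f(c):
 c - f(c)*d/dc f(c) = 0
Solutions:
 f(c) = -sqrt(C1 + c^2)
 f(c) = sqrt(C1 + c^2)


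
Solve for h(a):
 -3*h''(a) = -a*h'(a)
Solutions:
 h(a) = C1 + C2*erfi(sqrt(6)*a/6)


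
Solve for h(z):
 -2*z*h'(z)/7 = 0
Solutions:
 h(z) = C1


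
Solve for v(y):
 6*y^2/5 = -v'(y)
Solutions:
 v(y) = C1 - 2*y^3/5


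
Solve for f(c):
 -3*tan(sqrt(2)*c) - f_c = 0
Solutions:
 f(c) = C1 + 3*sqrt(2)*log(cos(sqrt(2)*c))/2


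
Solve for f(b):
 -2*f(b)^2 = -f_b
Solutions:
 f(b) = -1/(C1 + 2*b)


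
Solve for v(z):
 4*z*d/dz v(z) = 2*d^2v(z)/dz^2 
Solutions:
 v(z) = C1 + C2*erfi(z)


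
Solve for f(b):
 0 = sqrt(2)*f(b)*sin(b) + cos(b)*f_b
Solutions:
 f(b) = C1*cos(b)^(sqrt(2))


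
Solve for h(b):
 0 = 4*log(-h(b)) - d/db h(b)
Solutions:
 -li(-h(b)) = C1 + 4*b


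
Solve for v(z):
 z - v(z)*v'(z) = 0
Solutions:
 v(z) = -sqrt(C1 + z^2)
 v(z) = sqrt(C1 + z^2)


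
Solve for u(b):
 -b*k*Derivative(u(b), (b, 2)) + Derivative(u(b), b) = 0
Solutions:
 u(b) = C1 + b^(((re(k) + 1)*re(k) + im(k)^2)/(re(k)^2 + im(k)^2))*(C2*sin(log(b)*Abs(im(k))/(re(k)^2 + im(k)^2)) + C3*cos(log(b)*im(k)/(re(k)^2 + im(k)^2)))


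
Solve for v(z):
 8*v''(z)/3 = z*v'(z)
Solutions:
 v(z) = C1 + C2*erfi(sqrt(3)*z/4)


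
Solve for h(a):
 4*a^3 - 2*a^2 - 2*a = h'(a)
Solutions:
 h(a) = C1 + a^4 - 2*a^3/3 - a^2


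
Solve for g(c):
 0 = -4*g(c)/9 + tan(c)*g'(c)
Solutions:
 g(c) = C1*sin(c)^(4/9)


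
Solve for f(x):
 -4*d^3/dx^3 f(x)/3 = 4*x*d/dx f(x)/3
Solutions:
 f(x) = C1 + Integral(C2*airyai(-x) + C3*airybi(-x), x)


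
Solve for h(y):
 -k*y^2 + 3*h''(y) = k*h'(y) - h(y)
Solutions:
 h(y) = C1*exp(y*(k - sqrt(k^2 - 12))/6) + C2*exp(y*(k + sqrt(k^2 - 12))/6) + 2*k^3 + 2*k^2*y + k*y^2 - 6*k


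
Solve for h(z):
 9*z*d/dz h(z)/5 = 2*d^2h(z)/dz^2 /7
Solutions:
 h(z) = C1 + C2*erfi(3*sqrt(35)*z/10)


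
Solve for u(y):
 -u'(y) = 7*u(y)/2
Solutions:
 u(y) = C1*exp(-7*y/2)


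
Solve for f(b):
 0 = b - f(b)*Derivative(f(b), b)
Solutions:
 f(b) = -sqrt(C1 + b^2)
 f(b) = sqrt(C1 + b^2)


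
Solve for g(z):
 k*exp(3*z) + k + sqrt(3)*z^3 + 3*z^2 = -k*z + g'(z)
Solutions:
 g(z) = C1 + k*z^2/2 + k*z + k*exp(3*z)/3 + sqrt(3)*z^4/4 + z^3


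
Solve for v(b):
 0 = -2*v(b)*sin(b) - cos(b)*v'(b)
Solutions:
 v(b) = C1*cos(b)^2


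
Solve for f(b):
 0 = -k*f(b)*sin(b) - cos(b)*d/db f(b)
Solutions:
 f(b) = C1*exp(k*log(cos(b)))


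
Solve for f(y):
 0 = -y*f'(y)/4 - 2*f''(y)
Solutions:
 f(y) = C1 + C2*erf(y/4)


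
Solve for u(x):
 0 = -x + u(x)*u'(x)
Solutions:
 u(x) = -sqrt(C1 + x^2)
 u(x) = sqrt(C1 + x^2)


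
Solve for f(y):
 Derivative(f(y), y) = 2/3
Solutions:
 f(y) = C1 + 2*y/3


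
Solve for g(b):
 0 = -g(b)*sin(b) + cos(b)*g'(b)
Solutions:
 g(b) = C1/cos(b)


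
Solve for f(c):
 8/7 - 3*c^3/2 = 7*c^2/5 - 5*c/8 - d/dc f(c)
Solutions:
 f(c) = C1 + 3*c^4/8 + 7*c^3/15 - 5*c^2/16 - 8*c/7


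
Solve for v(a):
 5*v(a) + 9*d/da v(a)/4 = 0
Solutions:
 v(a) = C1*exp(-20*a/9)


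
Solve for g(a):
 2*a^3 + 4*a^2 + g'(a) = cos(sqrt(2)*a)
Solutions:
 g(a) = C1 - a^4/2 - 4*a^3/3 + sqrt(2)*sin(sqrt(2)*a)/2


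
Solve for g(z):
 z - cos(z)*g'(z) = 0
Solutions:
 g(z) = C1 + Integral(z/cos(z), z)


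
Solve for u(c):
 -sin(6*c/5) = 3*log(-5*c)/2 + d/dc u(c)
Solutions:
 u(c) = C1 - 3*c*log(-c)/2 - 3*c*log(5)/2 + 3*c/2 + 5*cos(6*c/5)/6


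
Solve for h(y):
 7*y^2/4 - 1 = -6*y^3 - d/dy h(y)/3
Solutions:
 h(y) = C1 - 9*y^4/2 - 7*y^3/4 + 3*y


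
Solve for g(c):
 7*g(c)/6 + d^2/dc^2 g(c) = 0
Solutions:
 g(c) = C1*sin(sqrt(42)*c/6) + C2*cos(sqrt(42)*c/6)


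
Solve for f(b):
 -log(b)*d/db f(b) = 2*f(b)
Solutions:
 f(b) = C1*exp(-2*li(b))


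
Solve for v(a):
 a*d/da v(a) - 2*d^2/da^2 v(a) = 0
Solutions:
 v(a) = C1 + C2*erfi(a/2)


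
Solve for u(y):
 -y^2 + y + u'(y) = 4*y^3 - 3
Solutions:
 u(y) = C1 + y^4 + y^3/3 - y^2/2 - 3*y


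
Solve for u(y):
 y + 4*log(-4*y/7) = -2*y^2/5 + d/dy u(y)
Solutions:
 u(y) = C1 + 2*y^3/15 + y^2/2 + 4*y*log(-y) + 4*y*(-log(7) - 1 + 2*log(2))


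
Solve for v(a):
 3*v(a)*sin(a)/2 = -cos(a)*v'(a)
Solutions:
 v(a) = C1*cos(a)^(3/2)


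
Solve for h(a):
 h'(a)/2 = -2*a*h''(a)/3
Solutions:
 h(a) = C1 + C2*a^(1/4)


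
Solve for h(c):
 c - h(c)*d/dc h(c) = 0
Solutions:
 h(c) = -sqrt(C1 + c^2)
 h(c) = sqrt(C1 + c^2)


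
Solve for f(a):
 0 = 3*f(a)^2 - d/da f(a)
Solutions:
 f(a) = -1/(C1 + 3*a)


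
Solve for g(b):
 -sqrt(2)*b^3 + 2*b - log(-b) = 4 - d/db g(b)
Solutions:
 g(b) = C1 + sqrt(2)*b^4/4 - b^2 + b*log(-b) + 3*b


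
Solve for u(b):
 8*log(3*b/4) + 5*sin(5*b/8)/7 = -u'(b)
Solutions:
 u(b) = C1 - 8*b*log(b) - 8*b*log(3) + 8*b + 16*b*log(2) + 8*cos(5*b/8)/7


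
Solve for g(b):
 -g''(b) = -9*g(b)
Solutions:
 g(b) = C1*exp(-3*b) + C2*exp(3*b)


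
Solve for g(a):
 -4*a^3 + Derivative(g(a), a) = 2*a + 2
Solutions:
 g(a) = C1 + a^4 + a^2 + 2*a


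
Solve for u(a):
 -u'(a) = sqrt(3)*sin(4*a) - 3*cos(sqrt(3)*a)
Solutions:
 u(a) = C1 + sqrt(3)*sin(sqrt(3)*a) + sqrt(3)*cos(4*a)/4


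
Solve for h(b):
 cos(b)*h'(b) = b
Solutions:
 h(b) = C1 + Integral(b/cos(b), b)


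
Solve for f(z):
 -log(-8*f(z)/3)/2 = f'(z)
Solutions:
 2*Integral(1/(log(-_y) - log(3) + 3*log(2)), (_y, f(z))) = C1 - z


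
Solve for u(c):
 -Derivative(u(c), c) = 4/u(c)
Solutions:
 u(c) = -sqrt(C1 - 8*c)
 u(c) = sqrt(C1 - 8*c)


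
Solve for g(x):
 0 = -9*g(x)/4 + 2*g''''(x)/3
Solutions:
 g(x) = C1*exp(-2^(1/4)*3^(3/4)*x/2) + C2*exp(2^(1/4)*3^(3/4)*x/2) + C3*sin(2^(1/4)*3^(3/4)*x/2) + C4*cos(2^(1/4)*3^(3/4)*x/2)


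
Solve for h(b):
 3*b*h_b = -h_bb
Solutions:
 h(b) = C1 + C2*erf(sqrt(6)*b/2)


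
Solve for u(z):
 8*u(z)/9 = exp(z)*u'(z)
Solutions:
 u(z) = C1*exp(-8*exp(-z)/9)


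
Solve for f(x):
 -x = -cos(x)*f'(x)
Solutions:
 f(x) = C1 + Integral(x/cos(x), x)


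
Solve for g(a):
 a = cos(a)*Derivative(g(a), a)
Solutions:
 g(a) = C1 + Integral(a/cos(a), a)


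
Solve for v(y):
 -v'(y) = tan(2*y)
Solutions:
 v(y) = C1 + log(cos(2*y))/2


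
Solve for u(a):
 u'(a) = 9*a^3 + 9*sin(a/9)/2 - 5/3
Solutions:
 u(a) = C1 + 9*a^4/4 - 5*a/3 - 81*cos(a/9)/2


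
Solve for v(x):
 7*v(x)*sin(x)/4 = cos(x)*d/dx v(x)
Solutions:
 v(x) = C1/cos(x)^(7/4)


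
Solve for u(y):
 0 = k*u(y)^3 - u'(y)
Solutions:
 u(y) = -sqrt(2)*sqrt(-1/(C1 + k*y))/2
 u(y) = sqrt(2)*sqrt(-1/(C1 + k*y))/2


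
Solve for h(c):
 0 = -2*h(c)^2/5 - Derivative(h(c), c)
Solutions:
 h(c) = 5/(C1 + 2*c)


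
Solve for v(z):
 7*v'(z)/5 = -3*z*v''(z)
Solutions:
 v(z) = C1 + C2*z^(8/15)


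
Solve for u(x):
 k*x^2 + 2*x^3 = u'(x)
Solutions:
 u(x) = C1 + k*x^3/3 + x^4/2


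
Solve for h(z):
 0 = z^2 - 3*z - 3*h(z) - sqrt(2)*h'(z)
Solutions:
 h(z) = C1*exp(-3*sqrt(2)*z/2) + z^2/3 - z - 2*sqrt(2)*z/9 + 4/27 + sqrt(2)/3
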